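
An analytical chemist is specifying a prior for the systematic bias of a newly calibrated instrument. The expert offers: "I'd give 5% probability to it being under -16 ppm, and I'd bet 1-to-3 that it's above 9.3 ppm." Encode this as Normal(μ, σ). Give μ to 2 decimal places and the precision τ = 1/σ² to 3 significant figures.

For Normal(μ,σ), the p-quantile is μ + z_p·σ. Here z_{0.05} = -1.645, z_{0.75} = 0.6745.
So -16 = μ − 1.645σ and 9.3 = μ + 0.6745σ.
Subtracting: σ = (9.3 − -16)/(0.6745 − (-1.645)) = 10.91.
Then μ = -16 − (-1.645)·10.91 = 1.94.
Precision τ = 1/σ² = 1/10.91² = 0.0084.

μ = 1.94, τ = 0.0084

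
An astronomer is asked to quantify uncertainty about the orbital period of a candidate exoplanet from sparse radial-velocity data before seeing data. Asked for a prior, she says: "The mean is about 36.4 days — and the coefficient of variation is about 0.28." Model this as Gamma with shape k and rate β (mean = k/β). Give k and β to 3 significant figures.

k ≈ 12.8, β ≈ 0.35

For Gamma(k, rate β): mean = k/β, variance = k/β², so CV = 1/√k.
CV = 0.28, hence k = 1/CV² = 12.8.
Then β = k/mean = 12.8/36.4 = 0.35.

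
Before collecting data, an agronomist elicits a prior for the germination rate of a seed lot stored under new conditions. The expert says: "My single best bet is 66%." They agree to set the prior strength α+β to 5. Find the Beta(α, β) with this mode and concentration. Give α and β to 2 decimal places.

For α,β > 1 the Beta mode is (α−1)/(α+β−2). With α+β = 5, the mode is (α−1)/3.
Set (α−1)/3 = 0.66 → α = 1 + 0.66·3 = 2.98.
β = 5 − α = 2.02.

α = 2.98, β = 2.02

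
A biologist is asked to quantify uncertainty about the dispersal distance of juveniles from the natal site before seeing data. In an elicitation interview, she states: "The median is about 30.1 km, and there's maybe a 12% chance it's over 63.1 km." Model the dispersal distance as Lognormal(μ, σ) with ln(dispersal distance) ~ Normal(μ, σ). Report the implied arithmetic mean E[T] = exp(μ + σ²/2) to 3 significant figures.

If T ~ Lognormal(μ,σ) then ln T ~ Normal(μ,σ), so the p-quantile of ln T is μ + z_p·σ.
ln(30.1) = 3.405 and ln(63.1) = 4.145; z_{0.5} = 0, z_{0.88} = 1.175.
σ = (4.145 − 3.405)/(1.175 − (0)) = 0.630.
μ = 3.405 − (0)·0.630 = 3.405.
E[T] = exp(μ + σ²/2) = exp(3.405 + 0.1984) = 36.7 km.

E[T] ≈ 36.7 km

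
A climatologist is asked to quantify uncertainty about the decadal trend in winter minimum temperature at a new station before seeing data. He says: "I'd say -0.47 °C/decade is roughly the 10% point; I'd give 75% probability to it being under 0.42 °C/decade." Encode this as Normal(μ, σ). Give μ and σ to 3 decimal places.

For Normal(μ,σ), the p-quantile is μ + z_p·σ. Here z_{0.1} = -1.282, z_{0.75} = 0.6745.
So -0.47 = μ − 1.282σ and 0.42 = μ + 0.6745σ.
Subtracting: σ = (0.42 − -0.47)/(0.6745 − (-1.282)) = 0.455.
Then μ = -0.47 − (-1.282)·0.455 = 0.113.

μ = 0.113, σ = 0.455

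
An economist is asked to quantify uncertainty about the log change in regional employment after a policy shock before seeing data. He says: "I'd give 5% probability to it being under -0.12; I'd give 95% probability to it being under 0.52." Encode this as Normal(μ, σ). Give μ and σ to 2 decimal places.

The p-quantile of Normal(μ,σ) is μ + z_p·σ, with z_{0.05} = -1.645 and z_{0.95} = 1.645.
Eliminate σ: μ = (z₂·x₁ − z₁·x₂)/(z₂ − z₁) = (1.645·-0.12 − (-1.645)·0.52)/3.29 = 0.20.
Then σ = (x₂ − x₁)/(z₂ − z₁) = (0.52 − -0.12)/3.29 = 0.19.

μ = 0.20, σ = 0.19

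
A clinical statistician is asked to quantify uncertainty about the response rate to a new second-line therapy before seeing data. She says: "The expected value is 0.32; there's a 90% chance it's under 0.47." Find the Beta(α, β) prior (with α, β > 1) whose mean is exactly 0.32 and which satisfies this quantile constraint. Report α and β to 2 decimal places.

α ≈ 5.27, β ≈ 11.21

With mean 0.32 fixed, write α = 0.32s, β = 0.68s where s = α+β.
Need P(θ < 0.47) = 0.9 under Beta(0.32s, 0.68s). Normal approximation: (q−m)/√(m(1−m)/s) ≈ z_{0.9} = 1.28, so s ≈ 0.32·0.68·(1.28)²/(0.47−0.32)² = 15.9.
At s = 15.9: P(θ<0.47) ≈ 0.896. Adjusting to match 0.9 gives s ≈ 16.48.
So α = 0.32·16.48 ≈ 5.27, β = 0.68·16.48 ≈ 11.21.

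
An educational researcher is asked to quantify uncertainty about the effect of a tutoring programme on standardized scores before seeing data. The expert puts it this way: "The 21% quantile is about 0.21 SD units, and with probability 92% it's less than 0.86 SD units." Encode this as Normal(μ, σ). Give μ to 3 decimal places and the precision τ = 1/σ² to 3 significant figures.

μ = 0.447, τ = 11.6

For Normal(μ,σ), the p-quantile is μ + z_p·σ. Here z_{0.21} = -0.8064, z_{0.92} = 1.405.
So 0.21 = μ − 0.8064σ and 0.86 = μ + 1.405σ.
Subtracting: σ = (0.86 − 0.21)/(1.405 − (-0.8064)) = 0.294.
Then μ = 0.21 − (-0.8064)·0.294 = 0.447.
Precision τ = 1/σ² = 1/0.2939² = 11.6.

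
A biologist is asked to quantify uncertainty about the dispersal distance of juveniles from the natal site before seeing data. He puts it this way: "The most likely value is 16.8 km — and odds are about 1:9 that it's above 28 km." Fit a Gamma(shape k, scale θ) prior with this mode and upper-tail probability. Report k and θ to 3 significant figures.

Gamma(k,θ) with k>1 has mode (k−1)θ, so θ = 16.8/(k−1).
Need P(X < 28) = 0.9 with θ tied to k this way. Start at k = 2, θ = 16.8: P(X<28) ≈ 0.496.
Too low — raise k to concentrate. Iterating converges to k ≈ 8.24.
Then θ = 16.8/(8.24−1) ≈ 2.32.

k ≈ 8.24, θ ≈ 2.32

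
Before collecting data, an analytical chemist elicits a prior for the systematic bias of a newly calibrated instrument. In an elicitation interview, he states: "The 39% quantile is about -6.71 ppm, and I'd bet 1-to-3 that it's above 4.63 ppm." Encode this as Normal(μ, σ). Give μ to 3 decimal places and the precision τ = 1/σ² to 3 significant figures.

The p-quantile of Normal(μ,σ) is μ + z_p·σ, with z_{0.39} = -0.2793 and z_{0.75} = 0.6745.
Eliminate σ: μ = (z₂·x₁ − z₁·x₂)/(z₂ − z₁) = (0.6745·-6.71 − (-0.2793)·4.63)/0.9538 = -3.389.
Then σ = (x₂ − x₁)/(z₂ − z₁) = (4.63 − -6.71)/0.9538 = 11.889.
Precision τ = 1/σ² = 1/11.89² = 0.00707.

μ = -3.389, τ = 0.00707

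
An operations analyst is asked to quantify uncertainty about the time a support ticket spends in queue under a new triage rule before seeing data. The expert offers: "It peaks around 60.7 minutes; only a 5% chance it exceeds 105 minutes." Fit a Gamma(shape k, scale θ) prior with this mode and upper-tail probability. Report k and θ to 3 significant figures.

Gamma(k,θ) with k>1 has mode (k−1)θ, so θ = 60.7/(k−1).
Need P(X < 105) = 0.95 with θ tied to k this way. Start at k = 2, θ = 60.7: P(X<105) ≈ 0.516.
Too low — raise k to concentrate. Iterating converges to k ≈ 10.3.
Then θ = 60.7/(10.3−1) ≈ 6.53.

k ≈ 10.3, θ ≈ 6.53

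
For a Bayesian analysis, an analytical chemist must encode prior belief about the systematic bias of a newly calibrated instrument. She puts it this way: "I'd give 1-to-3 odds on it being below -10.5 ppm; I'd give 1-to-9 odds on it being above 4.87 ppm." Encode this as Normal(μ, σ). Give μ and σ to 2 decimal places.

μ = -5.20, σ = 7.86

The p-quantile of Normal(μ,σ) is μ + z_p·σ, with z_{0.25} = -0.6745 and z_{0.9} = 1.282.
Eliminate σ: μ = (z₂·x₁ − z₁·x₂)/(z₂ − z₁) = (1.282·-10.5 − (-0.6745)·4.87)/1.956 = -5.20.
Then σ = (x₂ − x₁)/(z₂ − z₁) = (4.87 − -10.5)/1.956 = 7.86.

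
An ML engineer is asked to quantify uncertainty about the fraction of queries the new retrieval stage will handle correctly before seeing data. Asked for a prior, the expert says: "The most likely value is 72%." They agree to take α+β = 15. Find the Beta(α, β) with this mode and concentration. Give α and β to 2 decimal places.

For α,β > 1 the Beta mode is (α−1)/(α+β−2). With α+β = 15, the mode is (α−1)/13.
Set (α−1)/13 = 0.72 → α = 1 + 0.72·13 = 10.36.
β = 15 − α = 4.64.

α = 10.36, β = 4.64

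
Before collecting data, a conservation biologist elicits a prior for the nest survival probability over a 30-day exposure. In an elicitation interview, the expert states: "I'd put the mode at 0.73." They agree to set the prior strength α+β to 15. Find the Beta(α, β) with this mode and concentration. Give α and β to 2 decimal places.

For α,β > 1 the Beta mode is (α−1)/(α+β−2). With α+β = 15, the mode is (α−1)/13.
Set (α−1)/13 = 0.73 → α = 1 + 0.73·13 = 10.49.
β = 15 − α = 4.51.

α = 10.49, β = 4.51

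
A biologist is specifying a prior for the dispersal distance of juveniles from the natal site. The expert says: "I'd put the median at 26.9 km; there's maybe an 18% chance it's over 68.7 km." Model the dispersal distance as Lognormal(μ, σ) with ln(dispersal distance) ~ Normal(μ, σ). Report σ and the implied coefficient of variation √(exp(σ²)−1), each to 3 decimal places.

If T ~ Lognormal(μ,σ) then ln T ~ Normal(μ,σ), so the p-quantile of ln T is μ + z_p·σ.
ln(26.9) = 3.292 and ln(68.7) = 4.23; z_{0.5} = 0, z_{0.82} = 0.9154.
σ = (4.23 − 3.292)/(0.9154 − (0)) = 1.024.
μ = 3.292 − (0)·1.024 = 3.292.
CV = √(exp(σ²)−1) = √(exp(1.0492)−1) = 1.362.

σ ≈ 1.024, CV ≈ 1.362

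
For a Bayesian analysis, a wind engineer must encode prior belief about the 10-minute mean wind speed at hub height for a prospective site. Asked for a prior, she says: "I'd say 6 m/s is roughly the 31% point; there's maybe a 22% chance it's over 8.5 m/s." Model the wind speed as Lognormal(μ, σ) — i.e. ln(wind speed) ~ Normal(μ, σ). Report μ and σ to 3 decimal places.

If T ~ Lognormal(μ,σ) then ln T ~ Normal(μ,σ), so the p-quantile of ln T is μ + z_p·σ.
ln(6) = 1.792 and ln(8.5) = 2.14; z_{0.31} = -0.4959, z_{0.78} = 0.7722.
σ = (2.14 − 1.792)/(0.7722 − (-0.4959)) = 0.275.
μ = 1.792 − (-0.4959)·0.275 = 1.928.

μ ≈ 1.928, σ ≈ 0.275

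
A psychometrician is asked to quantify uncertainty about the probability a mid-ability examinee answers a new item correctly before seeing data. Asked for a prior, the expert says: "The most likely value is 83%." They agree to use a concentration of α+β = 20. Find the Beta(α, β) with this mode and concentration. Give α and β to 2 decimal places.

α = 15.94, β = 4.06

For α,β > 1 the Beta mode is (α−1)/(α+β−2). With α+β = 20, the mode is (α−1)/18.
Set (α−1)/18 = 0.83 → α = 1 + 0.83·18 = 15.94.
β = 20 − α = 4.06.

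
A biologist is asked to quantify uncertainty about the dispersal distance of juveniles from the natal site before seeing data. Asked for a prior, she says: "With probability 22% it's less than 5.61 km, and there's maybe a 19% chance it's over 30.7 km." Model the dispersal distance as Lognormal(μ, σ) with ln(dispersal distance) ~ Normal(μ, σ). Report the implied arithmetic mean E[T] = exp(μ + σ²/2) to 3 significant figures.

If T ~ Lognormal(μ,σ) then ln T ~ Normal(μ,σ), so the p-quantile of ln T is μ + z_p·σ.
ln(5.61) = 1.725 and ln(30.7) = 3.424; z_{0.22} = -0.7722, z_{0.81} = 0.8779.
σ = (3.424 − 1.725)/(0.8779 − (-0.7722)) = 1.030.
μ = 1.725 − (-0.7722)·1.030 = 2.520.
E[T] = exp(μ + σ²/2) = exp(2.520 + 0.5305) = 21.1 km.

E[T] ≈ 21.1 km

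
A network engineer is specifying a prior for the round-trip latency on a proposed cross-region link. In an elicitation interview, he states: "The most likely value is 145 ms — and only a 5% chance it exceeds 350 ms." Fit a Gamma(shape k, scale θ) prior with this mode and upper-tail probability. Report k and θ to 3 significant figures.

Gamma(k,θ) with k>1 has mode (k−1)θ, so θ = 145/(k−1).
Need P(X < 350) = 0.95 with θ tied to k this way. Start at k = 2, θ = 145: P(X<350) ≈ 0.695.
Too low — raise k to concentrate. Iterating converges to k ≈ 4.51.
Then θ = 145/(4.51−1) ≈ 41.3.

k ≈ 4.51, θ ≈ 41.3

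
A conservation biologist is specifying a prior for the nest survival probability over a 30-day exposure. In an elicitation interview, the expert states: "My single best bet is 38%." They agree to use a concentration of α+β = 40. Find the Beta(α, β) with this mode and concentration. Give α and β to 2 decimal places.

α = 15.44, β = 24.56

For α,β > 1 the Beta mode is (α−1)/(α+β−2). With α+β = 40, the mode is (α−1)/38.
Set (α−1)/38 = 0.38 → α = 1 + 0.38·38 = 15.44.
β = 40 − α = 24.56.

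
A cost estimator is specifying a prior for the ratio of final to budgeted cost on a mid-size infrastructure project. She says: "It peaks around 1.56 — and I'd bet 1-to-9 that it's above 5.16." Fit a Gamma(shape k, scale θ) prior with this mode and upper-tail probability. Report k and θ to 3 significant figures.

k ≈ 2.32, θ ≈ 1.19

Gamma(k,θ) with k>1 has mode (k−1)θ, so θ = 1.56/(k−1).
Need P(X < 5.16) = 0.9 with θ tied to k this way. Start at k = 2, θ = 1.56: P(X<5.16) ≈ 0.842.
Too low — raise k to concentrate. Iterating converges to k ≈ 2.32.
Then θ = 1.56/(2.32−1) ≈ 1.19.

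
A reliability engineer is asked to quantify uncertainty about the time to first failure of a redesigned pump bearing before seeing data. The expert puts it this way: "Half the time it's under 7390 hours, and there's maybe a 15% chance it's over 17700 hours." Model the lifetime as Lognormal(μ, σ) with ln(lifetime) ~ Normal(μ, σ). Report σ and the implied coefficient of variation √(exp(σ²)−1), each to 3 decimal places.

If T ~ Lognormal(μ,σ) then ln T ~ Normal(μ,σ), so the p-quantile of ln T is μ + z_p·σ.
ln(7390) = 8.908 and ln(17700) = 9.781; z_{0.5} = 0, z_{0.85} = 1.036.
σ = (9.781 − 8.908)/(1.036 − (0)) = 0.843.
μ = 8.908 − (0)·0.843 = 8.908.
CV = √(exp(σ²)−1) = √(exp(0.7102)−1) = 1.017.

σ ≈ 0.843, CV ≈ 1.017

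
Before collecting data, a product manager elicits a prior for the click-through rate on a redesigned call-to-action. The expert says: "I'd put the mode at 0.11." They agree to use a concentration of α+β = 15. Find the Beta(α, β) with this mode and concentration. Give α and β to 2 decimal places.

α = 2.43, β = 12.57

For α,β > 1 the Beta mode is (α−1)/(α+β−2). With α+β = 15, the mode is (α−1)/13.
Set (α−1)/13 = 0.11 → α = 1 + 0.11·13 = 2.43.
β = 15 − α = 12.57.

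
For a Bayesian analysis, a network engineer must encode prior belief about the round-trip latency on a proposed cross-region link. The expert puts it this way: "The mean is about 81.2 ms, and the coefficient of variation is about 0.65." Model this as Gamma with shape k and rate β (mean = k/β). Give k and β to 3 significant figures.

k ≈ 2.37, β ≈ 0.0291

For Gamma(k, rate β): mean = k/β, variance = k/β², so CV = 1/√k.
CV = 0.65, hence k = 1/CV² = 2.37.
Then β = k/mean = 2.37/81.2 = 0.0291.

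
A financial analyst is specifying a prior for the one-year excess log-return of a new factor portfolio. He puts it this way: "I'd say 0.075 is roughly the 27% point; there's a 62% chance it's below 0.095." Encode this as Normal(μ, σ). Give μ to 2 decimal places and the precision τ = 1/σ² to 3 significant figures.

For Normal(μ,σ), the p-quantile is μ + z_p·σ. Here z_{0.27} = -0.6128, z_{0.62} = 0.3055.
So 0.075 = μ − 0.6128σ and 0.095 = μ + 0.3055σ.
Subtracting: σ = (0.095 − 0.075)/(0.3055 − (-0.6128)) = 0.02.
Then μ = 0.075 − (-0.6128)·0.02 = 0.09.
Precision τ = 1/σ² = 1/0.02178² = 2110.

μ = 0.09, τ = 2110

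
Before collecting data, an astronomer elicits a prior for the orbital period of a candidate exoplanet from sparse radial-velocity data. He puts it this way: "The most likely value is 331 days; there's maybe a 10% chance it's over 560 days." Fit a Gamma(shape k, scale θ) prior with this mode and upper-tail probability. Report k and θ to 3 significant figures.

k ≈ 7.84, θ ≈ 48.4

Gamma(k,θ) with k>1 has mode (k−1)θ, so θ = 331/(k−1).
Need P(X < 560) = 0.9 with θ tied to k this way. Start at k = 2, θ = 331: P(X<560) ≈ 0.504.
Too low — raise k to concentrate. Iterating converges to k ≈ 7.84.
Then θ = 331/(7.84−1) ≈ 48.4.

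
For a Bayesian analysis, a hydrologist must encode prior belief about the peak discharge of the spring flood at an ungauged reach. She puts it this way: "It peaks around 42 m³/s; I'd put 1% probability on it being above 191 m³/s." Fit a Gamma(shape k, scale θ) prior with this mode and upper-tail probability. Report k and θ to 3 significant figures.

k ≈ 2.76, θ ≈ 23.9

Gamma(k,θ) with k>1 has mode (k−1)θ, so θ = 42/(k−1).
Need P(X < 191) = 0.99 with θ tied to k this way. Start at k = 2, θ = 42: P(X<191) ≈ 0.941.
Too low — raise k to concentrate. Iterating converges to k ≈ 2.76.
Then θ = 42/(2.76−1) ≈ 23.9.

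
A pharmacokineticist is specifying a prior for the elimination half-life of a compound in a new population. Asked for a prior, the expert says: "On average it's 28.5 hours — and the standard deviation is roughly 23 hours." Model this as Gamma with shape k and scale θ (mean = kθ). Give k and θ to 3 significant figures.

k ≈ 1.54, θ ≈ 18.6

For Gamma(k, scale θ): mean = kθ, variance = kθ², so CV = 1/√k.
CV = SD/mean = 23/28.5 = 0.807, hence k = 1/CV² = 1.54.
Then θ = mean/k = 28.5/1.54 = 18.6.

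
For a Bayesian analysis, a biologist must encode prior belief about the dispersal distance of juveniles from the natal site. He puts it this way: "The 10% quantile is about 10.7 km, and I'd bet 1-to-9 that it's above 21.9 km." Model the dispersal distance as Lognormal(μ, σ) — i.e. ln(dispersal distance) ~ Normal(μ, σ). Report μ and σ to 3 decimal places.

If T ~ Lognormal(μ,σ) then ln T ~ Normal(μ,σ), so the p-quantile of ln T is μ + z_p·σ.
ln(10.7) = 2.37 and ln(21.9) = 3.086; z_{0.1} = -1.282, z_{0.9} = 1.282.
σ = (3.086 − 2.37)/(1.282 − (-1.282)) = 0.279.
μ = 2.37 − (-1.282)·0.279 = 2.728.

μ ≈ 2.728, σ ≈ 0.279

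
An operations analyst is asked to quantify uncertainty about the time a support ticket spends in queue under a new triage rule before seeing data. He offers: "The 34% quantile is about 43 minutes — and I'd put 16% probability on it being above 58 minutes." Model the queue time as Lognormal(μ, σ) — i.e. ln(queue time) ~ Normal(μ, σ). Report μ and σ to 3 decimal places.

If T ~ Lognormal(μ,σ) then ln T ~ Normal(μ,σ), so the p-quantile of ln T is μ + z_p·σ.
ln(43) = 3.761 and ln(58) = 4.06; z_{0.34} = -0.4125, z_{0.84} = 0.9945.
σ = (4.06 − 3.761)/(0.9945 − (-0.4125)) = 0.213.
μ = 3.761 − (-0.4125)·0.213 = 3.849.

μ ≈ 3.849, σ ≈ 0.213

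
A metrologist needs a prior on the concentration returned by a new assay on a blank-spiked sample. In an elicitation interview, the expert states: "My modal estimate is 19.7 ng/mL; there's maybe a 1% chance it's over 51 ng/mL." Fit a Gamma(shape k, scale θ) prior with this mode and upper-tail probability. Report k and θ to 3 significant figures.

k ≈ 6.15, θ ≈ 3.83

Gamma(k,θ) with k>1 has mode (k−1)θ, so θ = 19.7/(k−1).
Need P(X < 51) = 0.99 with θ tied to k this way. Start at k = 2, θ = 19.7: P(X<51) ≈ 0.730.
Too low — raise k to concentrate. Iterating converges to k ≈ 6.15.
Then θ = 19.7/(6.15−1) ≈ 3.83.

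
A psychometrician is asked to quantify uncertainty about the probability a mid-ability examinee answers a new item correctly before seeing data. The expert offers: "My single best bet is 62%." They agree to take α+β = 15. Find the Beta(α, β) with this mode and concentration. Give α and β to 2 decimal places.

For α,β > 1 the Beta mode is (α−1)/(α+β−2). With α+β = 15, the mode is (α−1)/13.
Set (α−1)/13 = 0.62 → α = 1 + 0.62·13 = 9.06.
β = 15 − α = 5.94.

α = 9.06, β = 5.94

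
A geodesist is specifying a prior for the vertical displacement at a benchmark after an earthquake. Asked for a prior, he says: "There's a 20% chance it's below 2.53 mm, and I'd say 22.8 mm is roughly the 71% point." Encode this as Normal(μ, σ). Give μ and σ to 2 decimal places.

For Normal(μ,σ), the p-quantile is μ + z_p·σ. Here z_{0.2} = -0.8416, z_{0.71} = 0.5534.
So 2.53 = μ − 0.8416σ and 22.8 = μ + 0.5534σ.
Subtracting: σ = (22.8 − 2.53)/(0.5534 − (-0.8416)) = 14.53.
Then μ = 2.53 − (-0.8416)·14.53 = 14.76.

μ = 14.76, σ = 14.53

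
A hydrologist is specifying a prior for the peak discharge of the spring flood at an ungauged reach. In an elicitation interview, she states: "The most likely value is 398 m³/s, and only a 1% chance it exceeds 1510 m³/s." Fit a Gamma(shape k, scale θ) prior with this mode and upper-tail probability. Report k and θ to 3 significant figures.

Gamma(k,θ) with k>1 has mode (k−1)θ, so θ = 398/(k−1).
Need P(X < 1510) = 0.99 with θ tied to k this way. Start at k = 2, θ = 398: P(X<1510) ≈ 0.892.
Too low — raise k to concentrate. Iterating converges to k ≈ 3.39.
Then θ = 398/(3.39−1) ≈ 167.

k ≈ 3.39, θ ≈ 167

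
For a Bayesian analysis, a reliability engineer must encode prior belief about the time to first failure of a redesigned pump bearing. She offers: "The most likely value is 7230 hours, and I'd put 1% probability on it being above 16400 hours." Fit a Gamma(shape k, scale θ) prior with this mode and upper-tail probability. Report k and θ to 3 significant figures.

Gamma(k,θ) with k>1 has mode (k−1)θ, so θ = 7230/(k−1).
Need P(X < 16400) = 0.99 with θ tied to k this way. Start at k = 2, θ = 7230: P(X<16400) ≈ 0.662.
Too low — raise k to concentrate. Iterating converges to k ≈ 8.14.
Then θ = 7230/(8.14−1) ≈ 1010.

k ≈ 8.14, θ ≈ 1010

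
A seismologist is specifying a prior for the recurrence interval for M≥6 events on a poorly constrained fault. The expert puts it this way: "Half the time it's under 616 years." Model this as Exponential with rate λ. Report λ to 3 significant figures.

λ ≈ 0.00113

Exponential median = ln 2 / λ, so λ = ln 2 / 616.0 = 0.00113.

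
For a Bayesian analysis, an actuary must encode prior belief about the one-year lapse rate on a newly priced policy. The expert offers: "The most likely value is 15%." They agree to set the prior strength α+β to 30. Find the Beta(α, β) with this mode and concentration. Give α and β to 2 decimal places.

For α,β > 1 the Beta mode is (α−1)/(α+β−2). With α+β = 30, the mode is (α−1)/28.
Set (α−1)/28 = 0.15 → α = 1 + 0.15·28 = 5.20.
β = 30 − α = 24.80.

α = 5.20, β = 24.80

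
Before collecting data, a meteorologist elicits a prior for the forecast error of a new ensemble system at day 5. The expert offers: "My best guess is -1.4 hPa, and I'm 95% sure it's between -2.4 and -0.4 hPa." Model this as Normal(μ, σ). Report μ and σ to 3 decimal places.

μ = -1.400, σ = 0.510

A symmetric 95% interval runs μ ± z·σ with z = 1.96.
Half-width = 1, so σ = 1/1.96 = 0.510.
μ is the stated best guess, -1.400.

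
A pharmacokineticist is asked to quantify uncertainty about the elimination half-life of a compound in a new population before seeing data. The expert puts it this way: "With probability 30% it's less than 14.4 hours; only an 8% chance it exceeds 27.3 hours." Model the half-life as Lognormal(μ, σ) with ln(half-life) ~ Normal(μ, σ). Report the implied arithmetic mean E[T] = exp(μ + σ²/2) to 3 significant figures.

E[T] ≈ 18.1 hours

If T ~ Lognormal(μ,σ) then ln T ~ Normal(μ,σ), so the p-quantile of ln T is μ + z_p·σ.
ln(14.4) = 2.667 and ln(27.3) = 3.307; z_{0.3} = -0.5244, z_{0.92} = 1.405.
σ = (3.307 − 2.667)/(1.405 − (-0.5244)) = 0.332.
μ = 2.667 − (-0.5244)·0.332 = 2.841.
E[T] = exp(μ + σ²/2) = exp(2.841 + 0.0550) = 18.1 hours.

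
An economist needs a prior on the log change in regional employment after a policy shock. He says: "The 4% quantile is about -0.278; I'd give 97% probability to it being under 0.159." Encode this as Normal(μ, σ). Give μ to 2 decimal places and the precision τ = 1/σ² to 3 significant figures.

For Normal(μ,σ), the p-quantile is μ + z_p·σ. Here z_{0.04} = -1.751, z_{0.97} = 1.881.
So -0.278 = μ − 1.751σ and 0.159 = μ + 1.881σ.
Subtracting: σ = (0.159 − -0.278)/(1.881 − (-1.751)) = 0.12.
Then μ = -0.278 − (-1.751)·0.12 = -0.07.
Precision τ = 1/σ² = 1/0.1203² = 69.1.

μ = -0.07, τ = 69.1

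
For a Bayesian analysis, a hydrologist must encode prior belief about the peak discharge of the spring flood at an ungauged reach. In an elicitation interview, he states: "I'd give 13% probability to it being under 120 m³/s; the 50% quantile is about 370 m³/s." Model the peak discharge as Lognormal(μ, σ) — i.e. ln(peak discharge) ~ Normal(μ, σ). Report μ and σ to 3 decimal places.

μ ≈ 5.914, σ ≈ 1.000

If T ~ Lognormal(μ,σ) then ln T ~ Normal(μ,σ), so the p-quantile of ln T is μ + z_p·σ.
ln(120) = 4.787 and ln(370) = 5.914; z_{0.13} = -1.126, z_{0.5} = 0.
σ = (5.914 − 4.787)/(0 − (-1.126)) = 1.000.
μ = 4.787 − (-1.126)·1.000 = 5.914.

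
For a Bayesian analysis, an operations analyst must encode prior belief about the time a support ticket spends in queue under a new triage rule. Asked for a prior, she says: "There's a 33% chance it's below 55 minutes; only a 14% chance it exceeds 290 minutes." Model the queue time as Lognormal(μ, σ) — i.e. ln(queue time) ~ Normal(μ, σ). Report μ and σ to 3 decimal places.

μ ≈ 4.488, σ ≈ 1.094

If T ~ Lognormal(μ,σ) then ln T ~ Normal(μ,σ), so the p-quantile of ln T is μ + z_p·σ.
ln(55) = 4.007 and ln(290) = 5.67; z_{0.33} = -0.4399, z_{0.86} = 1.08.
σ = (5.67 − 4.007)/(1.08 − (-0.4399)) = 1.094.
μ = 4.007 − (-0.4399)·1.094 = 4.488.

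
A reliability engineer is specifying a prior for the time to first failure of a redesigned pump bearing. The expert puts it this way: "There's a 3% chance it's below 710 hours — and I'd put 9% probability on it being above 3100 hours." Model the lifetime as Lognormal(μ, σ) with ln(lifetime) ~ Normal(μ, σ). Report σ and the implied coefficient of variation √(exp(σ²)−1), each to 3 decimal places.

σ ≈ 0.458, CV ≈ 0.483

If T ~ Lognormal(μ,σ) then ln T ~ Normal(μ,σ), so the p-quantile of ln T is μ + z_p·σ.
ln(710) = 6.565 and ln(3100) = 8.039; z_{0.03} = -1.881, z_{0.91} = 1.341.
σ = (8.039 − 6.565)/(1.341 − (-1.881)) = 0.458.
μ = 6.565 − (-1.881)·0.458 = 7.426.
CV = √(exp(σ²)−1) = √(exp(0.2093)−1) = 0.483.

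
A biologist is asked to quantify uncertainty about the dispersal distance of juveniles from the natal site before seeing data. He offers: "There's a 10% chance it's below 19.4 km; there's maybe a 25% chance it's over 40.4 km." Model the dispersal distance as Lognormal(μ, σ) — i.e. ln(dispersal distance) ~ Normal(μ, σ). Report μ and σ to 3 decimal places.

If T ~ Lognormal(μ,σ) then ln T ~ Normal(μ,σ), so the p-quantile of ln T is μ + z_p·σ.
ln(19.4) = 2.965 and ln(40.4) = 3.699; z_{0.1} = -1.282, z_{0.75} = 0.6745.
σ = (3.699 − 2.965)/(0.6745 − (-1.282)) = 0.375.
μ = 2.965 − (-1.282)·0.375 = 3.446.

μ ≈ 3.446, σ ≈ 0.375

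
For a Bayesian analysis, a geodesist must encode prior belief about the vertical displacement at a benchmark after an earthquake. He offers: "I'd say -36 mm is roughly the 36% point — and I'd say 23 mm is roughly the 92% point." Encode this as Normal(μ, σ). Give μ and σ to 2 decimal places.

The p-quantile of Normal(μ,σ) is μ + z_p·σ, with z_{0.36} = -0.3585 and z_{0.92} = 1.405.
Eliminate σ: μ = (z₂·x₁ − z₁·x₂)/(z₂ − z₁) = (1.405·-36 − (-0.3585)·23)/1.764 = -24.01.
Then σ = (x₂ − x₁)/(z₂ − z₁) = (23 − -36)/1.764 = 33.46.

μ = -24.01, σ = 33.46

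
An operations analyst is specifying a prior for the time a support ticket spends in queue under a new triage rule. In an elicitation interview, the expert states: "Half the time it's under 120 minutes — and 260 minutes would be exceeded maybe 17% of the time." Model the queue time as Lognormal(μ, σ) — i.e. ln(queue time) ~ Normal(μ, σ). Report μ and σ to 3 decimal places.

μ ≈ 4.787, σ ≈ 0.810

If T ~ Lognormal(μ,σ) then ln T ~ Normal(μ,σ), so the p-quantile of ln T is μ + z_p·σ.
ln(120) = 4.787 and ln(260) = 5.561; z_{0.5} = 0, z_{0.83} = 0.9542.
σ = (5.561 − 4.787)/(0.9542 − (0)) = 0.810.
μ = 4.787 − (0)·0.810 = 4.787.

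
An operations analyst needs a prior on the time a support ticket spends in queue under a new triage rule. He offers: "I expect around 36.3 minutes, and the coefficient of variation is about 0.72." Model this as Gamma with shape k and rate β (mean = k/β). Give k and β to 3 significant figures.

For Gamma(k, rate β): mean = k/β, variance = k/β², so CV = 1/√k.
CV = 0.72, hence k = 1/CV² = 1.93.
Then β = k/mean = 1.93/36.3 = 0.0531.

k ≈ 1.93, β ≈ 0.0531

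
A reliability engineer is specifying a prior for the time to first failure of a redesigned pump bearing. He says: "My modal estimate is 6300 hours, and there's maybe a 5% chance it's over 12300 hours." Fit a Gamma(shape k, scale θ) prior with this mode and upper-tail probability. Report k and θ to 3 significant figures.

Gamma(k,θ) with k>1 has mode (k−1)θ, so θ = 6300/(k−1).
Need P(X < 12300) = 0.95 with θ tied to k this way. Start at k = 2, θ = 6300: P(X<12300) ≈ 0.581.
Too low — raise k to concentrate. Iterating converges to k ≈ 7.2.
Then θ = 6300/(7.2−1) ≈ 1020.

k ≈ 7.2, θ ≈ 1020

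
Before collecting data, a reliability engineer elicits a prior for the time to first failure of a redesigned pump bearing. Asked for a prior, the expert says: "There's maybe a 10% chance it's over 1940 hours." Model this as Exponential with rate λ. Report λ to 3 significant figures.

λ ≈ 0.00119

P(T > 1940.0) = e^(−λ·1940.0) = 0.1, so λ = −ln(0.1)/1940.0 = 0.00119.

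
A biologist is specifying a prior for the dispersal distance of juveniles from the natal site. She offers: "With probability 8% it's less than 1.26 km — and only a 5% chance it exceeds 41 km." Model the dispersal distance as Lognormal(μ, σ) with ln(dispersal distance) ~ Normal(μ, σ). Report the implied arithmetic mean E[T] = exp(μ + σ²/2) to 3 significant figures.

E[T] ≈ 12 km

If T ~ Lognormal(μ,σ) then ln T ~ Normal(μ,σ), so the p-quantile of ln T is μ + z_p·σ.
ln(1.26) = 0.2311 and ln(41) = 3.714; z_{0.08} = -1.405, z_{0.95} = 1.645.
σ = (3.714 − 0.2311)/(1.645 − (-1.405)) = 1.142.
μ = 0.2311 − (-1.405)·1.142 = 1.835.
E[T] = exp(μ + σ²/2) = exp(1.835 + 0.6519) = 12 km.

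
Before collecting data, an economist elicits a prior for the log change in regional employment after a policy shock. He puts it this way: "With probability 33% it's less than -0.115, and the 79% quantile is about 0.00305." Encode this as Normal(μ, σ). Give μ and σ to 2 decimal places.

The p-quantile of Normal(μ,σ) is μ + z_p·σ, with z_{0.33} = -0.4399 and z_{0.79} = 0.8064.
Eliminate σ: μ = (z₂·x₁ − z₁·x₂)/(z₂ − z₁) = (0.8064·-0.115 − (-0.4399)·0.00305)/1.246 = -0.07.
Then σ = (x₂ − x₁)/(z₂ − z₁) = (0.00305 − -0.115)/1.246 = 0.09.

μ = -0.07, σ = 0.09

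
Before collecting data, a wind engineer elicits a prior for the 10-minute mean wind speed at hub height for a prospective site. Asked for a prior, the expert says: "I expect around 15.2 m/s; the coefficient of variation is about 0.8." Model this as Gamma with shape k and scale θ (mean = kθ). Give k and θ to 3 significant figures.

k ≈ 1.56, θ ≈ 9.73

For Gamma(k, scale θ): mean = kθ, variance = kθ², so CV = 1/√k.
CV = 0.8, hence k = 1/CV² = 1.56.
Then θ = mean/k = 15.2/1.56 = 9.73.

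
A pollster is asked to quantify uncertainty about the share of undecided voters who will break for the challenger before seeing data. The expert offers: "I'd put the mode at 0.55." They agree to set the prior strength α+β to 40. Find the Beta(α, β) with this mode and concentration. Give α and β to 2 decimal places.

For α,β > 1 the Beta mode is (α−1)/(α+β−2). With α+β = 40, the mode is (α−1)/38.
Set (α−1)/38 = 0.55 → α = 1 + 0.55·38 = 21.90.
β = 40 − α = 18.10.

α = 21.90, β = 18.10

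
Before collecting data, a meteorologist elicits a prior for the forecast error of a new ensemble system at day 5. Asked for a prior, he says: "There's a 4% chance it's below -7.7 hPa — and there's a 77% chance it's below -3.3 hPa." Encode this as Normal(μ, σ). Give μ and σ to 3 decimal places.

For Normal(μ,σ), the p-quantile is μ + z_p·σ. Here z_{0.04} = -1.751, z_{0.77} = 0.7388.
So -7.7 = μ − 1.751σ and -3.3 = μ + 0.7388σ.
Subtracting: σ = (-3.3 − -7.7)/(0.7388 − (-1.751)) = 1.767.
Then μ = -7.7 − (-1.751)·1.767 = -4.606.

μ = -4.606, σ = 1.767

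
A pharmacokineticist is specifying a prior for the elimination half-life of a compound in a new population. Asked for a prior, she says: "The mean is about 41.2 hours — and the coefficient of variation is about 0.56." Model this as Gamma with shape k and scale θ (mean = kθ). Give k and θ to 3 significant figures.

For Gamma(k, scale θ): mean = kθ, variance = kθ², so CV = 1/√k.
CV = 0.56, hence k = 1/CV² = 3.19.
Then θ = mean/k = 41.2/3.19 = 12.9.

k ≈ 3.19, θ ≈ 12.9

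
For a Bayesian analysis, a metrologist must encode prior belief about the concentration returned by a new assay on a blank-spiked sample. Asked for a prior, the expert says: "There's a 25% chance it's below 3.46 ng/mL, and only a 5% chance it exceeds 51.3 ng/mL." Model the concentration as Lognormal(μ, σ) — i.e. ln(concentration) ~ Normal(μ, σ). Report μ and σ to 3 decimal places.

If T ~ Lognormal(μ,σ) then ln T ~ Normal(μ,σ), so the p-quantile of ln T is μ + z_p·σ.
ln(3.46) = 1.241 and ln(51.3) = 3.938; z_{0.25} = -0.6745, z_{0.95} = 1.645.
σ = (3.938 − 1.241)/(1.645 − (-0.6745)) = 1.163.
μ = 1.241 − (-0.6745)·1.163 = 2.025.

μ ≈ 2.025, σ ≈ 1.163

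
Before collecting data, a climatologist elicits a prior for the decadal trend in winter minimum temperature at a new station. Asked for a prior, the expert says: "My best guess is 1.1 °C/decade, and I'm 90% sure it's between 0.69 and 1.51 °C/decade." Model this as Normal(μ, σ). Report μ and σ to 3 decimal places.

A symmetric 90% interval runs μ ± z·σ with z = 1.645.
Half-width = 0.41, so σ = 0.41/1.645 = 0.249.
μ is the stated best guess, 1.100.

μ = 1.100, σ = 0.249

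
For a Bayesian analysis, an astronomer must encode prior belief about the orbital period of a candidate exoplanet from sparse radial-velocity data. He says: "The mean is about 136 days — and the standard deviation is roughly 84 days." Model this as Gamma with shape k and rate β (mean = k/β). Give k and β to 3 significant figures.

k ≈ 2.62, β ≈ 0.0193

For Gamma(k, rate β): mean = k/β, variance = k/β², so CV = 1/√k.
CV = SD/mean = 84/136 = 0.6176, hence k = 1/CV² = 2.62.
Then β = k/mean = 2.62/136 = 0.0193.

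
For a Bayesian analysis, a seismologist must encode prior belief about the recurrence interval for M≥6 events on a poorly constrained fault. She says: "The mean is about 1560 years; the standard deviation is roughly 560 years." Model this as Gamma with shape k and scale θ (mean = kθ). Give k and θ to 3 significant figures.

k ≈ 7.76, θ ≈ 201

For Gamma(k, scale θ): mean = kθ, variance = kθ², so CV = 1/√k.
CV = SD/mean = 560/1560 = 0.359, hence k = 1/CV² = 7.76.
Then θ = mean/k = 1560/7.76 = 201.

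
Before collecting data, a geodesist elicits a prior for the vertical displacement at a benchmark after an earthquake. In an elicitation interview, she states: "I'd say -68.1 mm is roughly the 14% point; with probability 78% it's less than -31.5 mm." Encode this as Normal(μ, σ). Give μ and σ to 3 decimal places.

μ = -46.756, σ = 19.757

For Normal(μ,σ), the p-quantile is μ + z_p·σ. Here z_{0.14} = -1.08, z_{0.78} = 0.7722.
So -68.1 = μ − 1.08σ and -31.5 = μ + 0.7722σ.
Subtracting: σ = (-31.5 − -68.1)/(0.7722 − (-1.08)) = 19.757.
Then μ = -68.1 − (-1.08)·19.757 = -46.756.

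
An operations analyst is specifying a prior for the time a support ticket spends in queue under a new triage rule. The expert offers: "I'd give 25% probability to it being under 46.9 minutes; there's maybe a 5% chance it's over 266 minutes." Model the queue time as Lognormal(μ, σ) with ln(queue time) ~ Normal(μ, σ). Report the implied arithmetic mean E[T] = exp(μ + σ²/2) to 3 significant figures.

E[T] ≈ 103 minutes

If T ~ Lognormal(μ,σ) then ln T ~ Normal(μ,σ), so the p-quantile of ln T is μ + z_p·σ.
ln(46.9) = 3.848 and ln(266) = 5.583; z_{0.25} = -0.6745, z_{0.95} = 1.645.
σ = (5.583 − 3.848)/(1.645 − (-0.6745)) = 0.748.
μ = 3.848 − (-0.6745)·0.748 = 4.353.
E[T] = exp(μ + σ²/2) = exp(4.353 + 0.2799) = 103 minutes.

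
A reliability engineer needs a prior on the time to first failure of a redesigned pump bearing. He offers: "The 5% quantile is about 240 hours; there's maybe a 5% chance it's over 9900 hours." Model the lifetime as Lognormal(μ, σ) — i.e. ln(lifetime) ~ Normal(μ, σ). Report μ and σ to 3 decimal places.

μ ≈ 7.340, σ ≈ 1.131

If T ~ Lognormal(μ,σ) then ln T ~ Normal(μ,σ), so the p-quantile of ln T is μ + z_p·σ.
ln(240) = 5.481 and ln(9900) = 9.2; z_{0.05} = -1.645, z_{0.95} = 1.645.
σ = (9.2 − 5.481)/(1.645 − (-1.645)) = 1.131.
μ = 5.481 − (-1.645)·1.131 = 7.340.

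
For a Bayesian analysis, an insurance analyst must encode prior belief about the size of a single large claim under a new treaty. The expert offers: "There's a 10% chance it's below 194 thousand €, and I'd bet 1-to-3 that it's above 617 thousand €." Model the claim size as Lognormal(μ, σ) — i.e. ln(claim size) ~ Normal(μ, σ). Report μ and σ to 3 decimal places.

μ ≈ 6.026, σ ≈ 0.592

If T ~ Lognormal(μ,σ) then ln T ~ Normal(μ,σ), so the p-quantile of ln T is μ + z_p·σ.
ln(194) = 5.268 and ln(617) = 6.425; z_{0.1} = -1.282, z_{0.75} = 0.6745.
σ = (6.425 − 5.268)/(0.6745 − (-1.282)) = 0.592.
μ = 5.268 − (-1.282)·0.592 = 6.026.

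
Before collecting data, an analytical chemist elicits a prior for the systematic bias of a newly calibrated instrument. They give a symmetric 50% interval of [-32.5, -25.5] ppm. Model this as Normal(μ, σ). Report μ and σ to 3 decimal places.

A symmetric 50% interval runs μ ± z·σ with z = 0.6745.
Half-width = 3.5, so σ = 3.5/0.6745 = 5.189.
μ is the interval midpoint, -29.000.

μ = -29.000, σ = 5.189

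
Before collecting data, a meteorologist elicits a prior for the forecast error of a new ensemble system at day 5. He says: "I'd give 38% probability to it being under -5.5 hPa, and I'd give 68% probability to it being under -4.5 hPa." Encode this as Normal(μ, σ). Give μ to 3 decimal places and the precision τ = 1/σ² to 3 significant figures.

μ = -5.105, τ = 0.598

For Normal(μ,σ), the p-quantile is μ + z_p·σ. Here z_{0.38} = -0.3055, z_{0.68} = 0.4677.
So -5.5 = μ − 0.3055σ and -4.5 = μ + 0.4677σ.
Subtracting: σ = (-4.5 − -5.5)/(0.4677 − (-0.3055)) = 1.293.
Then μ = -5.5 − (-0.3055)·1.293 = -5.105.
Precision τ = 1/σ² = 1/1.293² = 0.598.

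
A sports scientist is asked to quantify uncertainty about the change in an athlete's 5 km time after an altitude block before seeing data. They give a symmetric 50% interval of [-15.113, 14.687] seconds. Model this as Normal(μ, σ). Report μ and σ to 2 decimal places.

A symmetric 50% interval runs μ ± z·σ with z = 0.6745.
Half-width = 14.9, so σ = 14.9/0.6745 = 22.09.
μ is the interval midpoint, -0.21.

μ = -0.21, σ = 22.09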